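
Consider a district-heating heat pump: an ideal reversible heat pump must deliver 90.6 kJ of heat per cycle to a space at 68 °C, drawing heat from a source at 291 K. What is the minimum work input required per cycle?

W_in ≈ 13.3 kJ

T_H = 68 °C → 68 + 273.15 = 341.15 K.
For a reversible heat pump, COP_HP = T_H/(T_H − T_C) = 341.15/50.15 = 6.8026.
W = Q_H/COP_HP = 90.6/6.8026 = 13.3 kJ.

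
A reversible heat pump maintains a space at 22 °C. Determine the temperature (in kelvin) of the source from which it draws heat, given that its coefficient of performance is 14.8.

T_H = 22 °C → 22 + 273.15 = 295.15 K.
COP_HP = T_H/(T_H − T_C) ⇒ T_C = T_H·(COP_HP − 1)/COP_HP = 295.15 × (14.8 − 1)/14.8 = 275.2 K.

T_C ≈ 275.2 K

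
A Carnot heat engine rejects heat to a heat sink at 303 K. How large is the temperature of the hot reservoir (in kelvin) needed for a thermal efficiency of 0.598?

T_H ≈ 754 K

From η = 1 − T_C/T_H, solving for T_H gives T_H = T_C/(1 − η) = 303.00/(1 − 0.598) = 754 K.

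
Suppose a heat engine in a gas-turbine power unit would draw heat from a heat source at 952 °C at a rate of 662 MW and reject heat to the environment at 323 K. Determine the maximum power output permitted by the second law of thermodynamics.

T_H = 952 °C → 952 + 273.15 = 1225.15 K.
The upper bound on efficiency is η_max = 1 − T_C/T_H = 1 − 323.00/1225.15 = 0.7364.
W_max = η_max · Q_H = 0.7364 × 662 = 487 MW.

Ẇ_max ≈ 487 MW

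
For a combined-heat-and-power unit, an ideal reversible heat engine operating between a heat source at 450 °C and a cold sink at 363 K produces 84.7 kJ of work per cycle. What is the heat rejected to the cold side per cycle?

T_H = 450 °C → 450 + 273.15 = 723.15 K.
Carnot efficiency: η = 1 − T_C/T_H = 1 − 363.00/723.15 = 0.4980.
Since Q_C/Q_H = T_C/T_H and Q_H = W/η, Q_C = W·T_C/(T_H − T_C) = 84.7 × 363.00/360.15 = 85.4 kJ.

Q_C ≈ 85.4 kJ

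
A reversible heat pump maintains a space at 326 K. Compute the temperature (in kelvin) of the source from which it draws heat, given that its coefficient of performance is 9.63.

T_C ≈ 292 K

COP_HP = T_H/(T_H − T_C) ⇒ T_C = T_H·(COP_HP − 1)/COP_HP = 326.00 × (9.63 − 1)/9.63 = 292 K.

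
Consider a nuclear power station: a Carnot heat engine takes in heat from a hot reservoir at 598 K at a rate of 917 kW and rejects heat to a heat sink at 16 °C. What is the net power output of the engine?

Ẇ ≈ 474 kW

T_C = 16 °C → 16 + 273.15 = 289.15 K.
η_rev = 1 − T_C/T_H = 1 − 289.15/598.00 = 0.5165.
W = η·Q_H = 0.5165 × 917 = 474 kW.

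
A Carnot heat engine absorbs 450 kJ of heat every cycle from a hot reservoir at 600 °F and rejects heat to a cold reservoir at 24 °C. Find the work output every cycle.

W ≈ 223 kJ

T_H = 600 °F → (600 − 32) × 5/9 = 315.56 °C = 588.71 K.
T_C = 24 °C → 24 + 273.15 = 297.15 K.
Since the cycle is reversible, η = 1 − T_C/T_H = 1 − 297.15/588.71 = 0.4952.
W = η·Q_H = 0.4952 × 450 = 223 kJ.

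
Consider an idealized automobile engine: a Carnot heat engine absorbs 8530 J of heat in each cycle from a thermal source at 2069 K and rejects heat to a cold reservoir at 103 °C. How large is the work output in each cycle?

T_C = 103 °C → 103 + 273.15 = 376.15 K.
Carnot efficiency: η = 1 − T_C/T_H = 1 − 376.15/2069.00 = 0.8182.
W = η·Q_H = 0.8182 × 8530 = 6980 J.

W ≈ 6980 J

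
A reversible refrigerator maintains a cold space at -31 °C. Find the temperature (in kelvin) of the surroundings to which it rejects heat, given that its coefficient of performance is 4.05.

T_C = -31 °C → -31 + 273.15 = 242.15 K.
COP_R = T_C/(T_H − T_C) ⇒ T_H = T_C·(1 + 1/COP_R) = 242.15 × (1 + 1/4.05) = 302 K.

T_H ≈ 302 K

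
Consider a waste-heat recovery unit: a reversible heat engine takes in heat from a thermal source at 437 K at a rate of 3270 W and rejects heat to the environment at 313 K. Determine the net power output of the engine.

η_rev = 1 − T_C/T_H = 1 − 313.00/437.00 = 0.2838.
W = η·Q_H = 0.2838 × 3270 = 928 W.

Ẇ ≈ 928 W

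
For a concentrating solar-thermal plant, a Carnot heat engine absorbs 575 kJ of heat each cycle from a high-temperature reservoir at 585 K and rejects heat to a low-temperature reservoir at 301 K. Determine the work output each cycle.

η_rev = 1 − T_C/T_H = 1 − 301.00/585.00 = 0.4855.
W = η·Q_H = 0.4855 × 575 = 279.1 kJ.

W ≈ 279.1 kJ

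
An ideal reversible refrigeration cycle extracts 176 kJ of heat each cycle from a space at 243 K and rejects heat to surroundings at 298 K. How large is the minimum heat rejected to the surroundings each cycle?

Q_H ≈ 215.8 kJ

For a reversible cycle Q_H/Q_C = T_H/T_C, so Q_H = Q_C·T_H/T_C = 176 × 298.00/243.00 = 215.8 kJ.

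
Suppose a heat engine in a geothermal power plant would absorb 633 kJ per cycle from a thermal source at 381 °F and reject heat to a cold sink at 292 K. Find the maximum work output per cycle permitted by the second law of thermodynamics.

W_max ≈ 237.2 kJ

T_H = 381 °F → (381 − 32) × 5/9 = 193.89 °C = 467.04 K.
The upper bound on efficiency is η_max = 1 − T_C/T_H = 1 − 292.00/467.04 = 0.3748.
W_max = η_max · Q_H = 0.3748 × 633 = 237.2 kJ.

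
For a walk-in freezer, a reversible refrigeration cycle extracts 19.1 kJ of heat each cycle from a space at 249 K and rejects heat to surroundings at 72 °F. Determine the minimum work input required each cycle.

W_in ≈ 3.557 kJ

T_H = 72 °F → (72 − 32) × 5/9 = 22.22 °C = 295.37 K.
COP_R = T_C/(T_H − T_C) = 249.00/46.37 = 5.3696.
W = Q_C/COP_R = 19.1/5.3696 = 3.557 kJ.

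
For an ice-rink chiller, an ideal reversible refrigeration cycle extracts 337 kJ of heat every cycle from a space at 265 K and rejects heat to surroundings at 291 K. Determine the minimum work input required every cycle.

For a reversible refrigerator, COP_R = T_C/(T_H − T_C) = 265.00/26.00 = 10.1923.
W = Q_C/COP_R = 337/10.1923 = 33.06 kJ.

W_in ≈ 33.06 kJ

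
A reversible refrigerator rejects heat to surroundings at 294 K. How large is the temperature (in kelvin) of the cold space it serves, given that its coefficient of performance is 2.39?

T_C ≈ 207 K

COP_R = T_C/(T_H − T_C) ⇒ T_C = T_H·COP_R/(1 + COP_R) = 294.00 × 2.39/(1 + 2.39) = 207 K.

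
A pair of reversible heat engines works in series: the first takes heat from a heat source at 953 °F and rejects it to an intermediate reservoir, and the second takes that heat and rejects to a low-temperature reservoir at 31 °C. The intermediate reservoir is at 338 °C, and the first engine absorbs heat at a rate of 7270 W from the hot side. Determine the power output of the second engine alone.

Ẇ₂ ≈ 2844 W

T_H = 953 °F → (953 − 32) × 5/9 = 511.67 °C = 784.82 K.
T_C = 31 °C → 31 + 273.15 = 304.15 K.
T_m = 338 °C → 338 + 273.15 = 611.15 K.
Heat entering the second stage: Q_m = Q_H·(T_m/T_H) = 7270 × 611.15/784.82 = 5661 W.
Second-stage efficiency η₂ = 1 − T_C/T_m = 1 − 304.15/611.15 = 0.5023, so W₂ = η₂·Q_m = 2844 W.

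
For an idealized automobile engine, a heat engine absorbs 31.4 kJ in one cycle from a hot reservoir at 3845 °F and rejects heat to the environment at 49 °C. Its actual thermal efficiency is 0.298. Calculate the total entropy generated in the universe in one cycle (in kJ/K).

T_H = 3845 °F → (3845 − 32) × 5/9 = 2118.33 °C = 2391.48 K.
T_C = 49 °C → 49 + 273.15 = 322.15 K.
W = η·Q_H = 0.298 × 31.4 = 9.357 kJ, so Q_C = Q_H − W = 22.04 kJ.
Entropy balance on the reservoirs: −Q_H/T_H = -0.01313 kJ/K, +Q_C/T_C = 0.06842 kJ/K.
ΔS_univ = −Q_H/T_H + Q_C/T_C = 0.0553 kJ/K (> 0, since η = 0.298 < η_Carnot = 0.865).

ΔS_univ ≈ 0.0553 kJ/K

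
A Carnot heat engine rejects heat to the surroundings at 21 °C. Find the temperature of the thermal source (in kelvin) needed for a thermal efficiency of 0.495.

T_H ≈ 582 K

T_C = 21 °C → 21 + 273.15 = 294.15 K.
From η = 1 − T_C/T_H, solving for T_H gives T_H = T_C/(1 − η) = 294.15/(1 − 0.495) = 582 K.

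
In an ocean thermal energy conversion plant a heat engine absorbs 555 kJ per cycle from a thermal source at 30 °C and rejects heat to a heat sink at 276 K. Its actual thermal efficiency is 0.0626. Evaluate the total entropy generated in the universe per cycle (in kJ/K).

T_H = 30 °C → 30 + 273.15 = 303.15 K.
W = η·Q_H = 0.0626 × 555 = 34.74 kJ, so Q_C = Q_H − W = 520.3 kJ.
Reservoir entropy changes: ΔS_H = −Q_H/T_H = −555/303.15 = -1.831 kJ/K and ΔS_C = +Q_C/T_C = 520.3/276.00 = 1.885 kJ/K.
ΔS_univ = −Q_H/T_H + Q_C/T_C = 0.05421 kJ/K (> 0, since η = 0.0626 < η_Carnot = 0.090).

ΔS_univ ≈ 0.05421 kJ/K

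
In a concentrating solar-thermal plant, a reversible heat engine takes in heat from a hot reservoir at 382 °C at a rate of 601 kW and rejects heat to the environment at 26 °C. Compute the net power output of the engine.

T_H = 382 °C → 382 + 273.15 = 655.15 K.
T_C = 26 °C → 26 + 273.15 = 299.15 K.
Since the cycle is reversible, η = 1 − T_C/T_H = 1 − 299.15/655.15 = 0.5434.
W = η·Q_H = 0.5434 × 601 = 327 kW.

Ẇ ≈ 327 kW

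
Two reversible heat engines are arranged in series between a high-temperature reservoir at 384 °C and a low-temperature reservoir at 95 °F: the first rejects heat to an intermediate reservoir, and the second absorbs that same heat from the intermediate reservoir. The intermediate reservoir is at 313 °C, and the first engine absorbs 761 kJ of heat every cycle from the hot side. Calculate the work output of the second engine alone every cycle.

T_H = 384 °C → 384 + 273.15 = 657.15 K.
T_C = 95 °F → (95 − 32) × 5/9 = 35.00 °C = 308.15 K.
T_m = 313 °C → 313 + 273.15 = 586.15 K.
Heat entering the second stage: Q_m = Q_H·(T_m/T_H) = 761 × 586.15/657.15 = 679 kJ.
Second-stage efficiency η₂ = 1 − T_C/T_m = 1 − 308.15/586.15 = 0.4743, so W₂ = η₂·Q_m = 322 kJ.

W₂ ≈ 322 kJ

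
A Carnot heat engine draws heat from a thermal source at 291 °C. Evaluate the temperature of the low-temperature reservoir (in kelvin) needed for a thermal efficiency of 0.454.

T_H = 291 °C → 291 + 273.15 = 564.15 K.
From η = 1 − T_C/T_H, T_C = T_H·(1 − η) = 564.15 × (1 − 0.454) = 308 K.

T_C ≈ 308 K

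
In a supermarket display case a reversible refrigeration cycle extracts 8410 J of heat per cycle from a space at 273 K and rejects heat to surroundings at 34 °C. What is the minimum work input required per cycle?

W_in ≈ 1050 J

T_H = 34 °C → 34 + 273.15 = 307.15 K.
Carnot COP: COP_R = T_C/(T_H − T_C) = 273.00/34.15 = 7.9941.
W = Q_C/COP_R = 8410/7.9941 = 1050 J.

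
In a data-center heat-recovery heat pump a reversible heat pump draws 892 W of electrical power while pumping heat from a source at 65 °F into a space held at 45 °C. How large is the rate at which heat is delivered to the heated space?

T_H = 45 °C → 45 + 273.15 = 318.15 K.
T_C = 65 °F → (65 − 32) × 5/9 = 18.33 °C = 291.48 K.
The Carnot heat-pump COP is COP_HP = T_H/(T_H − T_C) = 318.15/26.67 = 11.9306.
Q_H = COP_HP · W = 11.9306 × 892 = 10600 W.

Q̇_H ≈ 10600 W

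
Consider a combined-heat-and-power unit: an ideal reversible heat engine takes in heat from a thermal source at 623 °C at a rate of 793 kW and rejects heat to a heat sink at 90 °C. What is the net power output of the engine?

T_H = 623 °C → 623 + 273.15 = 896.15 K.
T_C = 90 °C → 90 + 273.15 = 363.15 K.
η_rev = 1 − T_C/T_H = 1 − 363.15/896.15 = 0.5948.
W = η·Q_H = 0.5948 × 793 = 471.6 kW.

Ẇ ≈ 471.6 kW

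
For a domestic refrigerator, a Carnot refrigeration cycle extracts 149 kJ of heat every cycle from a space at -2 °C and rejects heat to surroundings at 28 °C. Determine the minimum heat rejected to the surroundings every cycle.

T_H = 28 °C → 28 + 273.15 = 301.15 K.
T_C = -2 °C → -2 + 273.15 = 271.15 K.
For a reversible cycle Q_H/Q_C = T_H/T_C, so Q_H = Q_C·T_H/T_C = 149 × 301.15/271.15 = 165.5 kJ.

Q_H ≈ 165.5 kJ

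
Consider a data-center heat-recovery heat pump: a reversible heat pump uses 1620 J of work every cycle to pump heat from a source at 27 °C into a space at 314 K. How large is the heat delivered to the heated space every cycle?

T_C = 27 °C → 27 + 273.15 = 300.15 K.
COP_HP = T_H/(T_H − T_C) = 314.00/13.85 = 22.6715.
Q_H = COP_HP · W = 22.6715 × 1620 = 36700 J.

Q_H ≈ 36700 J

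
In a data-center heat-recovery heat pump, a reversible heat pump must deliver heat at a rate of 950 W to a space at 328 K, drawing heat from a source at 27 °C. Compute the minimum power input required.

Ẇ_in ≈ 80.66 W

T_C = 27 °C → 27 + 273.15 = 300.15 K.
The Carnot heat-pump COP is COP_HP = T_H/(T_H − T_C) = 328.00/27.85 = 11.7774.
W = Q_H/COP_HP = 950/11.7774 = 80.66 W.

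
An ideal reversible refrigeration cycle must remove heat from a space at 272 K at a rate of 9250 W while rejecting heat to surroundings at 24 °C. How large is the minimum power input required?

T_H = 24 °C → 24 + 273.15 = 297.15 K.
COP_R = T_C/(T_H − T_C) = 272.00/25.15 = 10.8151.
W = Q_C/COP_R = 9250/10.8151 = 855 W.

Ẇ_in ≈ 855 W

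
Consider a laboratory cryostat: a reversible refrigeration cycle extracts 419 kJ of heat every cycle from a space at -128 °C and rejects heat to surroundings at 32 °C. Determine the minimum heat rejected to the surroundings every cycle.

T_H = 32 °C → 32 + 273.15 = 305.15 K.
T_C = -128 °C → -128 + 273.15 = 145.15 K.
For a reversible cycle Q_H/Q_C = T_H/T_C, so Q_H = Q_C·T_H/T_C = 419 × 305.15/145.15 = 881 kJ.

Q_H ≈ 881 kJ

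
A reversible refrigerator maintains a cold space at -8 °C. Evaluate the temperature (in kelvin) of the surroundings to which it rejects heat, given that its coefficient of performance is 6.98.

T_H ≈ 303.1 K

T_C = -8 °C → -8 + 273.15 = 265.15 K.
COP_R = T_C/(T_H − T_C) ⇒ T_H = T_C·(1 + 1/COP_R) = 265.15 × (1 + 1/6.98) = 303.1 K.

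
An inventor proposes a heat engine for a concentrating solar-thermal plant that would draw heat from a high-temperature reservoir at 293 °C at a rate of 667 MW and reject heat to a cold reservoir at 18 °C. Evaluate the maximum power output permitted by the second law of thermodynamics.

T_H = 293 °C → 293 + 273.15 = 566.15 K.
T_C = 18 °C → 18 + 273.15 = 291.15 K.
The second-law ceiling is the Carnot efficiency, η_max = 1 − T_C/T_H = 1 − 291.15/566.15 = 0.4857.
W_max = η_max · Q_H = 0.4857 × 667 = 324 MW.

Ẇ_max ≈ 324 MW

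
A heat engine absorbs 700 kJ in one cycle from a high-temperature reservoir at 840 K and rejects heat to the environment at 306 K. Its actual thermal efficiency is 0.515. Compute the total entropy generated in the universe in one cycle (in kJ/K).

W = η·Q_H = 0.515 × 700 = 360.5 kJ, so Q_C = Q_H − W = 339.5 kJ.
The hot reservoir loses entropy Q_H/T_H = 700/840.00 = 0.8333 kJ/K; the cold reservoir gains Q_C/T_C = 339.5/306.00 = 1.109 kJ/K.
ΔS_univ = −Q_H/T_H + Q_C/T_C = 0.276 kJ/K (> 0, since η = 0.515 < η_Carnot = 0.636).

ΔS_univ ≈ 0.276 kJ/K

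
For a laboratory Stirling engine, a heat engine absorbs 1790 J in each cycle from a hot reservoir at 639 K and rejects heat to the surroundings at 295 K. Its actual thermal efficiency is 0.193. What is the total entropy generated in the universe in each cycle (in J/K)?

ΔS_univ ≈ 2.095 J/K

W = η·Q_H = 0.193 × 1790 = 345.5 J, so Q_C = Q_H − W = 1445 J.
The hot reservoir loses entropy Q_H/T_H = 1790/639.00 = 2.801 J/K; the cold reservoir gains Q_C/T_C = 1445/295.00 = 4.897 J/K.
ΔS_univ = −Q_H/T_H + Q_C/T_C = 2.095 J/K (> 0, since η = 0.193 < η_Carnot = 0.538).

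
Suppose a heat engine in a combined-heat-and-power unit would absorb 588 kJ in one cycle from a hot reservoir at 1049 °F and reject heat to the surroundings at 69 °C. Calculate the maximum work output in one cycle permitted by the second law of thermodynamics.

W_max ≈ 348 kJ

T_H = 1049 °F → (1049 − 32) × 5/9 = 565.00 °C = 838.15 K.
T_C = 69 °C → 69 + 273.15 = 342.15 K.
By the Carnot theorem, η_max = 1 − T_C/T_H = 1 − 342.15/838.15 = 0.5918.
W_max = η_max · Q_H = 0.5918 × 588 = 348 kJ.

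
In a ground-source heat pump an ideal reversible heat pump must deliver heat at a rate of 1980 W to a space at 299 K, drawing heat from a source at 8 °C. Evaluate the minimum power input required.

T_C = 8 °C → 8 + 273.15 = 281.15 K.
COP_HP = T_H/(T_H − T_C) = 299.00/17.85 = 16.7507.
W = Q_H/COP_HP = 1980/16.7507 = 118 W.

Ẇ_in ≈ 118 W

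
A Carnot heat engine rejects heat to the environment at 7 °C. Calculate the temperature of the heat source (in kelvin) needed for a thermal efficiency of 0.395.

T_C = 7 °C → 7 + 273.15 = 280.15 K.
From η = 1 − T_C/T_H, solving for T_H gives T_H = T_C/(1 − η) = 280.15/(1 − 0.395) = 463.1 K.

T_H ≈ 463.1 K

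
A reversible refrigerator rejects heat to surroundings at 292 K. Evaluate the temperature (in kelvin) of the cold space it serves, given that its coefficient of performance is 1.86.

COP_R = T_C/(T_H − T_C) ⇒ T_C = T_H·COP_R/(1 + COP_R) = 292.00 × 1.86/(1 + 1.86) = 190 K.

T_C ≈ 190 K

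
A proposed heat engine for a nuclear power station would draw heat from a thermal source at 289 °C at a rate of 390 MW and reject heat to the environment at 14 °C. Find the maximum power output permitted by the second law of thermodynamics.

T_H = 289 °C → 289 + 273.15 = 562.15 K.
T_C = 14 °C → 14 + 273.15 = 287.15 K.
The second-law ceiling is the Carnot efficiency, η_max = 1 − T_C/T_H = 1 − 287.15/562.15 = 0.4892.
W_max = η_max · Q_H = 0.4892 × 390 = 191 MW.

Ẇ_max ≈ 191 MW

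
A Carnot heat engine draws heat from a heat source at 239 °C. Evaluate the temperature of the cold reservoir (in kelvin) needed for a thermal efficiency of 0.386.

T_H = 239 °C → 239 + 273.15 = 512.15 K.
From η = 1 − T_C/T_H, T_C = T_H·(1 − η) = 512.15 × (1 − 0.386) = 314 K.

T_C ≈ 314 K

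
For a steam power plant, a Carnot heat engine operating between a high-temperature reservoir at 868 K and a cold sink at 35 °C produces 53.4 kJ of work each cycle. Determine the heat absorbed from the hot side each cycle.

T_C = 35 °C → 35 + 273.15 = 308.15 K.
For a reversible engine, η = 1 − T_C/T_H = 1 − 308.15/868.00 = 0.6450.
Q_H = W/η = 53.4/0.6450 = 82.79 kJ.

Q_H ≈ 82.79 kJ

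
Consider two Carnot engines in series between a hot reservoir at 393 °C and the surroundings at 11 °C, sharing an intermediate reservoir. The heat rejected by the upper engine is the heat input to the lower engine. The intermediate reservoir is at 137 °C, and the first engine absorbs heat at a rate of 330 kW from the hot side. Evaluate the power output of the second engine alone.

Ẇ₂ ≈ 62.4 kW

T_H = 393 °C → 393 + 273.15 = 666.15 K.
T_C = 11 °C → 11 + 273.15 = 284.15 K.
T_m = 137 °C → 137 + 273.15 = 410.15 K.
Heat entering the second stage: Q_m = Q_H·(T_m/T_H) = 330 × 410.15/666.15 = 203 kW.
Second-stage efficiency η₂ = 1 − T_C/T_m = 1 − 284.15/410.15 = 0.3072, so W₂ = η₂·Q_m = 62.4 kW.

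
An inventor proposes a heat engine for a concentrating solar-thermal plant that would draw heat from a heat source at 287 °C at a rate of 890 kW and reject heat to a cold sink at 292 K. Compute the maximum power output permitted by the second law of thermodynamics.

Ẇ_max ≈ 426.1 kW

T_H = 287 °C → 287 + 273.15 = 560.15 K.
The second-law ceiling is the Carnot efficiency, η_max = 1 − T_C/T_H = 1 − 292.00/560.15 = 0.4787.
W_max = η_max · Q_H = 0.4787 × 890 = 426.1 kW.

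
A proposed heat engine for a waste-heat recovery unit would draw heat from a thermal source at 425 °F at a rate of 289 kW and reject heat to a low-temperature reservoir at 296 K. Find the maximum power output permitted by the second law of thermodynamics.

T_H = 425 °F → (425 − 32) × 5/9 = 218.33 °C = 491.48 K.
The second-law ceiling is the Carnot efficiency, η_max = 1 − T_C/T_H = 1 − 296.00/491.48 = 0.3977.
W_max = η_max · Q_H = 0.3977 × 289 = 115 kW.

Ẇ_max ≈ 115 kW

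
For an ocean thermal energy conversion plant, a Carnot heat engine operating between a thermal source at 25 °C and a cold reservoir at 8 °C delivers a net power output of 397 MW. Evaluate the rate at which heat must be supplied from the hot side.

T_H = 25 °C → 25 + 273.15 = 298.15 K.
T_C = 8 °C → 8 + 273.15 = 281.15 K.
Carnot efficiency: η = 1 − T_C/T_H = 1 − 281.15/298.15 = 0.0570.
Q_H = W/η = 397/0.0570 = 6963 MW.

Q̇_H ≈ 6963 MW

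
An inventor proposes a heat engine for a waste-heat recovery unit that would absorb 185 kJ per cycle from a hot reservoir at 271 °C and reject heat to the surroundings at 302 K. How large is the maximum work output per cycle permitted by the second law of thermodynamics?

W_max ≈ 82.3 kJ

T_H = 271 °C → 271 + 273.15 = 544.15 K.
The second-law ceiling is the Carnot efficiency, η_max = 1 − T_C/T_H = 1 − 302.00/544.15 = 0.4450.
W_max = η_max · Q_H = 0.4450 × 185 = 82.3 kJ.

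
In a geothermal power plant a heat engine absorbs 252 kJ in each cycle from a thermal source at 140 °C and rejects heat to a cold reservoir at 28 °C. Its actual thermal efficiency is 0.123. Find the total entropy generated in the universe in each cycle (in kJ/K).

T_H = 140 °C → 140 + 273.15 = 413.15 K.
T_C = 28 °C → 28 + 273.15 = 301.15 K.
W = η·Q_H = 0.123 × 252 = 31.00 kJ, so Q_C = Q_H − W = 221.0 kJ.
Reservoir entropy changes: ΔS_H = −Q_H/T_H = −252/413.15 = -0.6099 kJ/K and ΔS_C = +Q_C/T_C = 221.0/301.15 = 0.7339 kJ/K.
ΔS_univ = −Q_H/T_H + Q_C/T_C = 0.124 kJ/K (> 0, since η = 0.123 < η_Carnot = 0.271).

ΔS_univ ≈ 0.124 kJ/K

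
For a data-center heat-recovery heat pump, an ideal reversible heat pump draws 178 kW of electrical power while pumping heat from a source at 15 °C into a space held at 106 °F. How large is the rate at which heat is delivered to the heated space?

T_H = 106 °F → (106 − 32) × 5/9 = 41.11 °C = 314.26 K.
T_C = 15 °C → 15 + 273.15 = 288.15 K.
COP_HP = T_H/(T_H − T_C) = 314.26/26.11 = 12.0355.
Q_H = COP_HP · W = 12.0355 × 178 = 2140 kW.

Q̇_H ≈ 2140 kW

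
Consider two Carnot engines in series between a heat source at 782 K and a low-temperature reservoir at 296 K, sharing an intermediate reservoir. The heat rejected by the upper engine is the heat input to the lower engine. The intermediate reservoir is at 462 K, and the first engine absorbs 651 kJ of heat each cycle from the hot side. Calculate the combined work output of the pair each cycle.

Two reversible stages in series are equivalent to a single Carnot engine between T_H and T_C, so η_total = 1 − T_C/T_H = 1 − 296.00/782.00 = 0.6215.
W_total = η_total · Q_H = 0.6215 × 651 = 404.6 kJ.

W_total ≈ 404.6 kJ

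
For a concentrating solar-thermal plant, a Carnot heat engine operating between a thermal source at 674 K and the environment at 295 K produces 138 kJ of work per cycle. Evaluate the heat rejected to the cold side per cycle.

For a reversible engine, η = 1 − T_C/T_H = 1 − 295.00/674.00 = 0.5623.
Since Q_C/Q_H = T_C/T_H and Q_H = W/η, Q_C = W·T_C/(T_H − T_C) = 138 × 295.00/379.00 = 107.4 kJ.

Q_C ≈ 107.4 kJ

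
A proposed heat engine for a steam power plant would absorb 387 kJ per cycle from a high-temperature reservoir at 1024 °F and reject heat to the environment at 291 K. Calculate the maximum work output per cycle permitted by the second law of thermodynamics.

W_max ≈ 250 kJ

T_H = 1024 °F → (1024 − 32) × 5/9 = 551.11 °C = 824.26 K.
The second-law ceiling is the Carnot efficiency, η_max = 1 − T_C/T_H = 1 − 291.00/824.26 = 0.6470.
W_max = η_max · Q_H = 0.6470 × 387 = 250 kJ.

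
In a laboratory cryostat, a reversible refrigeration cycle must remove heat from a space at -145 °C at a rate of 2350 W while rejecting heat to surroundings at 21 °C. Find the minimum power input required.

T_H = 21 °C → 21 + 273.15 = 294.15 K.
T_C = -145 °C → -145 + 273.15 = 128.15 K.
COP_R = T_C/(T_H − T_C) = 128.15/166.00 = 0.7720.
W = Q_C/COP_R = 2350/0.7720 = 3040 W.

Ẇ_in ≈ 3040 W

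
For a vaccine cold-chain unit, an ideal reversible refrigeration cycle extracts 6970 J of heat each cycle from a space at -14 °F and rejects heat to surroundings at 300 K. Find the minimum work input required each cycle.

T_C = -14 °F → (-14 − 32) × 5/9 = -25.56 °C = 247.59 K.
COP_R = T_C/(T_H − T_C) = 247.59/52.41 = 4.7246.
W = Q_C/COP_R = 6970/4.7246 = 1475 J.

W_in ≈ 1475 J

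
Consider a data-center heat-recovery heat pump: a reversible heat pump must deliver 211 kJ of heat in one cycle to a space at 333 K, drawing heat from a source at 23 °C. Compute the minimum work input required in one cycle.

W_in ≈ 23.35 kJ

T_C = 23 °C → 23 + 273.15 = 296.15 K.
COP_HP = T_H/(T_H − T_C) = 333.00/36.85 = 9.0366.
W = Q_H/COP_HP = 211/9.0366 = 23.35 kJ.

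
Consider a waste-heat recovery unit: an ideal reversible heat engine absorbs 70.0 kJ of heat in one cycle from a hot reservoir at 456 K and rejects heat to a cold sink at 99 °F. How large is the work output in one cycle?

W ≈ 22.4 kJ

T_C = 99 °F → (99 − 32) × 5/9 = 37.22 °C = 310.37 K.
The Carnot efficiency is η = 1 − T_C/T_H = 1 − 310.37/456.00 = 0.3194.
W = η·Q_H = 0.3194 × 70.0 = 22.4 kJ.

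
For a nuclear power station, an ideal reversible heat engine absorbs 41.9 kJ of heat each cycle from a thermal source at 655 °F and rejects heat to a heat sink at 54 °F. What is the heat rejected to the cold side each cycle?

T_H = 655 °F → (655 − 32) × 5/9 = 346.11 °C = 619.26 K.
T_C = 54 °F → (54 − 32) × 5/9 = 12.22 °C = 285.37 K.
Since the cycle is reversible, η = 1 − T_C/T_H = 1 − 285.37/619.26 = 0.5392.
For a reversible cycle Q_C/Q_H = T_C/T_H, so Q_C = 41.9 × 285.37/619.26 = 19.3 kJ.

Q_C ≈ 19.3 kJ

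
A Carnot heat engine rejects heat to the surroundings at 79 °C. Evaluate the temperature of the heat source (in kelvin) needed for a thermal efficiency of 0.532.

T_H ≈ 752 K

T_C = 79 °C → 79 + 273.15 = 352.15 K.
From η = 1 − T_C/T_H, solving for T_H gives T_H = T_C/(1 − η) = 352.15/(1 − 0.532) = 752 K.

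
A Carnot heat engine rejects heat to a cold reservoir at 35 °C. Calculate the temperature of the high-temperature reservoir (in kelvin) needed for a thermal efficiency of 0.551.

T_H ≈ 686.3 K

T_C = 35 °C → 35 + 273.15 = 308.15 K.
From η = 1 − T_C/T_H, solving for T_H gives T_H = T_C/(1 − η) = 308.15/(1 − 0.551) = 686.3 K.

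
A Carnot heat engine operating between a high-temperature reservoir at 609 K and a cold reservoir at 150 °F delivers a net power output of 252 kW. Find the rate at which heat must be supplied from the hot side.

Q̇_H ≈ 568 kW

T_C = 150 °F → (150 − 32) × 5/9 = 65.56 °C = 338.71 K.
Carnot efficiency: η = 1 − T_C/T_H = 1 − 338.71/609.00 = 0.4438.
Q_H = W/η = 252/0.4438 = 568 kW.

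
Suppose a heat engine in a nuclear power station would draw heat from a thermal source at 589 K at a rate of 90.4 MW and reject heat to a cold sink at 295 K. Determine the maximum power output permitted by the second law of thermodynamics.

Ẇ_max ≈ 45.12 MW

By the Carnot theorem, η_max = 1 − T_C/T_H = 1 − 295.00/589.00 = 0.4992.
W_max = η_max · Q_H = 0.4992 × 90.4 = 45.12 MW.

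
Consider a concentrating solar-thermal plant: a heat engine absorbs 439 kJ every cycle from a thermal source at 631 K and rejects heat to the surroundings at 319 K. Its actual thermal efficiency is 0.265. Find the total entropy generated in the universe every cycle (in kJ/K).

W = η·Q_H = 0.265 × 439 = 116.3 kJ, so Q_C = Q_H − W = 322.7 kJ.
Reservoir entropy changes: ΔS_H = −Q_H/T_H = −439/631.00 = -0.6957 kJ/K and ΔS_C = +Q_C/T_C = 322.7/319.00 = 1.011 kJ/K.
ΔS_univ = −Q_H/T_H + Q_C/T_C = 0.316 kJ/K (> 0, since η = 0.265 < η_Carnot = 0.494).

ΔS_univ ≈ 0.316 kJ/K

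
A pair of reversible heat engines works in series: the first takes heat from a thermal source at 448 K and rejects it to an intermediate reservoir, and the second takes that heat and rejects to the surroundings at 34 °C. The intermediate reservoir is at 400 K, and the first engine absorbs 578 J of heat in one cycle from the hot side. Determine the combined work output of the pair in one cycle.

T_C = 34 °C → 34 + 273.15 = 307.15 K.
Two reversible stages in series are equivalent to a single Carnot engine between T_H and T_C, so η_total = 1 − T_C/T_H = 1 − 307.15/448.00 = 0.3144.
W_total = η_total · Q_H = 0.3144 × 578 = 182 J.

W_total ≈ 182 J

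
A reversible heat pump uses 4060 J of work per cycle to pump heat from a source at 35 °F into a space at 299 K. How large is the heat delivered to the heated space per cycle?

Q_H ≈ 50200 J

T_C = 35 °F → (35 − 32) × 5/9 = 1.67 °C = 274.82 K.
COP_HP = T_H/(T_H − T_C) = 299.00/24.18 = 12.3639.
Q_H = COP_HP · W = 12.3639 × 4060 = 50200 J.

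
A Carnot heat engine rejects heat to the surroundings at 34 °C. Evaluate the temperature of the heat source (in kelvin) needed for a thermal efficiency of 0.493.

T_H ≈ 606 K

T_C = 34 °C → 34 + 273.15 = 307.15 K.
From η = 1 − T_C/T_H, solving for T_H gives T_H = T_C/(1 − η) = 307.15/(1 − 0.493) = 606 K.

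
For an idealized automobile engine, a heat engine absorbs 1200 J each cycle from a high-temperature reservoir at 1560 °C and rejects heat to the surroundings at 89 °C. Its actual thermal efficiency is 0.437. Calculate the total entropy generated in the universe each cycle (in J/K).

T_H = 1560 °C → 1560 + 273.15 = 1833.15 K.
T_C = 89 °C → 89 + 273.15 = 362.15 K.
W = η·Q_H = 0.437 × 1200 = 524.4 J, so Q_C = Q_H − W = 675.6 J.
Entropy balance on the reservoirs: −Q_H/T_H = -0.6546 J/K, +Q_C/T_C = 1.866 J/K.
ΔS_univ = −Q_H/T_H + Q_C/T_C = 1.21 J/K (> 0, since η = 0.437 < η_Carnot = 0.802).

ΔS_univ ≈ 1.21 J/K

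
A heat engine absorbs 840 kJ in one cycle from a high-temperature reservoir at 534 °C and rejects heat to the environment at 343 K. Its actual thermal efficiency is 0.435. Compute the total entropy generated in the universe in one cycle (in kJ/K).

T_H = 534 °C → 534 + 273.15 = 807.15 K.
W = η·Q_H = 0.435 × 840 = 365.4 kJ, so Q_C = Q_H − W = 474.6 kJ.
Entropy balance on the reservoirs: −Q_H/T_H = -1.041 kJ/K, +Q_C/T_C = 1.384 kJ/K.
ΔS_univ = −Q_H/T_H + Q_C/T_C = 0.343 kJ/K (> 0, since η = 0.435 < η_Carnot = 0.575).

ΔS_univ ≈ 0.343 kJ/K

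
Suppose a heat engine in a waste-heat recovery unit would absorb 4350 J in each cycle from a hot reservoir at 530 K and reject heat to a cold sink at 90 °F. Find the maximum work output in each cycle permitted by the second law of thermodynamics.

W_max ≈ 1840 J

T_C = 90 °F → (90 − 32) × 5/9 = 32.22 °C = 305.37 K.
The second-law ceiling is the Carnot efficiency, η_max = 1 − T_C/T_H = 1 − 305.37/530.00 = 0.4238.
W_max = η_max · Q_H = 0.4238 × 4350 = 1840 J.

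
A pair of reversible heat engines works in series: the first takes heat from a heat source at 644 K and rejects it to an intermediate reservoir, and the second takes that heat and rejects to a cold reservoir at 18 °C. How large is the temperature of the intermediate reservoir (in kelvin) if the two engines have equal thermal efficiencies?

T_C = 18 °C → 18 + 273.15 = 291.15 K.
Equal efficiencies require 1 − T_m/T_H = 1 − T_C/T_m, i.e. T_m/T_H = T_C/T_m, so T_m = √(T_H·T_C) = √(644.00 × 291.15) = 433 K.

T_m ≈ 433 K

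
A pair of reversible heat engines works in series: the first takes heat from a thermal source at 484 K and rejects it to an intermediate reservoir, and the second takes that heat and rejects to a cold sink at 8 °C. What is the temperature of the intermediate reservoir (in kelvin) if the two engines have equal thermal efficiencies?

T_C = 8 °C → 8 + 273.15 = 281.15 K.
Equal efficiencies require 1 − T_m/T_H = 1 − T_C/T_m, i.e. T_m/T_H = T_C/T_m, so T_m = √(T_H·T_C) = √(484.00 × 281.15) = 369 K.

T_m ≈ 369 K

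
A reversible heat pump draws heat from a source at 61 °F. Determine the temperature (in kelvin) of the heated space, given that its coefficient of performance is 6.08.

T_C = 61 °F → (61 − 32) × 5/9 = 16.11 °C = 289.26 K.
COP_HP = T_H/(T_H − T_C) ⇒ T_H = T_C·COP_HP/(COP_HP − 1) = 289.26 × 6.08/(6.08 − 1) = 346 K.

T_H ≈ 346 K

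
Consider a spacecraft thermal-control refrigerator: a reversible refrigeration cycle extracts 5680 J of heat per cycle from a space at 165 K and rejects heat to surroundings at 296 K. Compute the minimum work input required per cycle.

Carnot COP: COP_R = T_C/(T_H − T_C) = 165.00/131.00 = 1.2595.
W = Q_C/COP_R = 5680/1.2595 = 4510 J.

W_in ≈ 4510 J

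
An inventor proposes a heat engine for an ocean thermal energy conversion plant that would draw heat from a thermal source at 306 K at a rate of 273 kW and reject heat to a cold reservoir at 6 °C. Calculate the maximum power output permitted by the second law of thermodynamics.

T_C = 6 °C → 6 + 273.15 = 279.15 K.
No engine can exceed the Carnot limit: η_max = 1 − T_C/T_H = 1 − 279.15/306.00 = 0.0877.
W_max = η_max · Q_H = 0.0877 × 273 = 24.0 kW.

Ẇ_max ≈ 24.0 kW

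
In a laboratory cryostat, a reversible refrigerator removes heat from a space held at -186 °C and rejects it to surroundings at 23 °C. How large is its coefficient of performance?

COP_R ≈ 0.4170

T_H = 23 °C → 23 + 273.15 = 296.15 K.
T_C = -186 °C → -186 + 273.15 = 87.15 K.
COP_R = T_C/(T_H − T_C) = 87.15/(296.15 − 87.15) = 0.4170.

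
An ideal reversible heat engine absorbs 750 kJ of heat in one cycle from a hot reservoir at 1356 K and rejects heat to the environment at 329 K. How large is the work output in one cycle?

The Carnot efficiency is η = 1 − T_C/T_H = 1 − 329.00/1356.00 = 0.7574.
W = η·Q_H = 0.7574 × 750 = 568 kJ.

W ≈ 568 kJ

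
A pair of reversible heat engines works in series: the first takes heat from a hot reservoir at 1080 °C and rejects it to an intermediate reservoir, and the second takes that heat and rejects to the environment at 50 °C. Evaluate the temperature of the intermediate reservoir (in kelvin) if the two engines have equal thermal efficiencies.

T_m ≈ 661 K

T_H = 1080 °C → 1080 + 273.15 = 1353.15 K.
T_C = 50 °C → 50 + 273.15 = 323.15 K.
Equal efficiencies require 1 − T_m/T_H = 1 − T_C/T_m, i.e. T_m/T_H = T_C/T_m, so T_m = √(T_H·T_C) = √(1353.15 × 323.15) = 661 K.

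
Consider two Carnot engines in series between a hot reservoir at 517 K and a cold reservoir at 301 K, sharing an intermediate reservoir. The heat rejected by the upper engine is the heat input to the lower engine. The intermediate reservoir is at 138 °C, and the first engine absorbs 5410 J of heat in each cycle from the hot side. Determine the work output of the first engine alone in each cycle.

T_m = 138 °C → 138 + 273.15 = 411.15 K.
First-stage efficiency η₁ = 1 − T_m/T_H = 1 − 411.15/517.00 = 0.2047.
W₁ = η₁·Q_H = 0.2047 × 5410 = 1110 J.

W₁ ≈ 1110 J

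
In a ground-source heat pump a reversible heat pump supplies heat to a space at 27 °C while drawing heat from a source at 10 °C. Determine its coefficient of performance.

T_H = 27 °C → 27 + 273.15 = 300.15 K.
T_C = 10 °C → 10 + 273.15 = 283.15 K.
Reversible heating COP: COP_HP = T_H/(T_H − T_C) = 300.15/(300.15 − 283.15) = 17.7.

COP_HP ≈ 17.7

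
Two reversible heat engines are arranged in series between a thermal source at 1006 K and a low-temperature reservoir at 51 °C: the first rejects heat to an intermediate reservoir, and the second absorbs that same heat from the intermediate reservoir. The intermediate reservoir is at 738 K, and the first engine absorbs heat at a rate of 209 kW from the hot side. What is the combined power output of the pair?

T_C = 51 °C → 51 + 273.15 = 324.15 K.
Two reversible stages in series are equivalent to a single Carnot engine between T_H and T_C, so η_total = 1 − T_C/T_H = 1 − 324.15/1006.00 = 0.6778.
W_total = η_total · Q_H = 0.6778 × 209 = 142 kW.

Ẇ_total ≈ 142 kW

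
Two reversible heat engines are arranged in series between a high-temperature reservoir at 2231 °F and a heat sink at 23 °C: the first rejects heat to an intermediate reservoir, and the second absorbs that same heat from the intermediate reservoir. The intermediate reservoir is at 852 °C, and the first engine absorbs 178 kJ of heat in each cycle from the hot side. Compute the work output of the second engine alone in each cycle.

W₂ ≈ 98.7 kJ

T_H = 2231 °F → (2231 − 32) × 5/9 = 1221.67 °C = 1494.82 K.
T_C = 23 °C → 23 + 273.15 = 296.15 K.
T_m = 852 °C → 852 + 273.15 = 1125.15 K.
Heat entering the second stage: Q_m = Q_H·(T_m/T_H) = 178 × 1125.15/1494.82 = 134 kJ.
Second-stage efficiency η₂ = 1 − T_C/T_m = 1 − 296.15/1125.15 = 0.7368, so W₂ = η₂·Q_m = 98.7 kJ.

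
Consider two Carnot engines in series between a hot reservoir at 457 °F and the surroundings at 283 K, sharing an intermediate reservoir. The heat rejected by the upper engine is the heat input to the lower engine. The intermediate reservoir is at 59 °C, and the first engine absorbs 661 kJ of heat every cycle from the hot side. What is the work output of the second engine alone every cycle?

T_H = 457 °F → (457 − 32) × 5/9 = 236.11 °C = 509.26 K.
T_m = 59 °C → 59 + 273.15 = 332.15 K.
Heat entering the second stage: Q_m = Q_H·(T_m/T_H) = 661 × 332.15/509.26 = 431 kJ.
Second-stage efficiency η₂ = 1 − T_C/T_m = 1 − 283.00/332.15 = 0.1480, so W₂ = η₂·Q_m = 63.8 kJ.

W₂ ≈ 63.8 kJ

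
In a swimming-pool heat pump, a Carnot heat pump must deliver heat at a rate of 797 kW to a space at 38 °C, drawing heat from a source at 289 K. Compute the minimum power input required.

Ẇ_in ≈ 56.7 kW

T_H = 38 °C → 38 + 273.15 = 311.15 K.
COP_HP = T_H/(T_H − T_C) = 311.15/22.15 = 14.0474.
W = Q_H/COP_HP = 797/14.0474 = 56.7 kW.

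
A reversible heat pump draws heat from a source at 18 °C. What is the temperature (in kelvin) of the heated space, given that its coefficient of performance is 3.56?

T_H ≈ 405 K

T_C = 18 °C → 18 + 273.15 = 291.15 K.
COP_HP = T_H/(T_H − T_C) ⇒ T_H = T_C·COP_HP/(COP_HP − 1) = 291.15 × 3.56/(3.56 − 1) = 405 K.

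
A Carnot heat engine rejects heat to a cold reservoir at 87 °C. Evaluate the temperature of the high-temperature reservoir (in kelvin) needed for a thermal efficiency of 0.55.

T_H ≈ 800 K

T_C = 87 °C → 87 + 273.15 = 360.15 K.
From η = 1 − T_C/T_H, solving for T_H gives T_H = T_C/(1 − η) = 360.15/(1 − 0.55) = 800 K.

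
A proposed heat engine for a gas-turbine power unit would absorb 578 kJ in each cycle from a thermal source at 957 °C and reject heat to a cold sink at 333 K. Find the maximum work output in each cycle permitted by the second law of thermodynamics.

T_H = 957 °C → 957 + 273.15 = 1230.15 K.
No engine can exceed the Carnot limit: η_max = 1 − T_C/T_H = 1 − 333.00/1230.15 = 0.7293.
W_max = η_max · Q_H = 0.7293 × 578 = 422 kJ.

W_max ≈ 422 kJ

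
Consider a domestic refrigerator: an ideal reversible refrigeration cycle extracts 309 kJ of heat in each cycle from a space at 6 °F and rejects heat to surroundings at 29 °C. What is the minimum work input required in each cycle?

T_H = 29 °C → 29 + 273.15 = 302.15 K.
T_C = 6 °F → (6 − 32) × 5/9 = -14.44 °C = 258.71 K.
The reversible coefficient of performance is COP_R = T_C/(T_H − T_C) = 258.71/43.44 = 5.9549.
W = Q_C/COP_R = 309/5.9549 = 51.9 kJ.

W_in ≈ 51.9 kJ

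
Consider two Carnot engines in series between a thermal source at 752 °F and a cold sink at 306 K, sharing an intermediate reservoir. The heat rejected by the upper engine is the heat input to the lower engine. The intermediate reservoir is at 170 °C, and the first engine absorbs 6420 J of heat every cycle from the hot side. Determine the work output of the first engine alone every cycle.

W₁ ≈ 2194 J

T_H = 752 °F → (752 − 32) × 5/9 = 400.00 °C = 673.15 K.
T_m = 170 °C → 170 + 273.15 = 443.15 K.
First-stage efficiency η₁ = 1 − T_m/T_H = 1 − 443.15/673.15 = 0.3417.
W₁ = η₁·Q_H = 0.3417 × 6420 = 2194 J.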